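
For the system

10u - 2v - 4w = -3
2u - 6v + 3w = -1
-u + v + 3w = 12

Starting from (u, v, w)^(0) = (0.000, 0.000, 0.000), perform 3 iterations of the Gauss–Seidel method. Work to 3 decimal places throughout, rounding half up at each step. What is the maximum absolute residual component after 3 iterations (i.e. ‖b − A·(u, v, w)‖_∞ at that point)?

Iteration 1:
  u = (-3 - (-2)·0.000 - (-4)·0.000) / (10) = -0.300
  v = (-1 - (2)·-0.300 - (3)·0.000) / (-6) = 0.067
  w = (12 - (-1)·-0.300 - (1)·0.067) / (3) = 3.878
Iteration 2:
  u = (-3 - (-2)·0.067 - (-4)·3.878) / (10) = 1.265
  v = (-1 - (2)·1.265 - (3)·3.878) / (-6) = 2.527
  w = (12 - (-1)·1.265 - (1)·2.527) / (3) = 3.579
Iteration 3:
  u = (-3 - (-2)·2.527 - (-4)·3.579) / (10) = 1.637
  v = (-1 - (2)·1.637 - (3)·3.579) / (-6) = 2.502
  w = (12 - (-1)·1.637 - (1)·2.502) / (3) = 3.712
Residual b − A·x = (0.482, -0.398, -0.001); ∞-norm = 0.482

0.482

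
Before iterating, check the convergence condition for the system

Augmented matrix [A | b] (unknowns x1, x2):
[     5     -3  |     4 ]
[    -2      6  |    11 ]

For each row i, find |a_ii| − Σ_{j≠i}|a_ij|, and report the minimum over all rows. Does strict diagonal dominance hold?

row 1: |5| − (3) = 2
row 2: |6| − (2) = 4
minimum over rows = 2 → strictly diagonally dominant (convergence guaranteed)

2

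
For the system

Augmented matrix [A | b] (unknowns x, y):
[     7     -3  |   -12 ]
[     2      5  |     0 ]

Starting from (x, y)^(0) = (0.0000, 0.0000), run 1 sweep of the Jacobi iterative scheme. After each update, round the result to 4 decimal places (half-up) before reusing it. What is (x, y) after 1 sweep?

(-1.7143, 0.0000)

Iteration 1:
  x = (-12 - (-3)·0.0000) / (7) = -1.7143
  y = (0 - (2)·0.0000) / (5) = 0.0000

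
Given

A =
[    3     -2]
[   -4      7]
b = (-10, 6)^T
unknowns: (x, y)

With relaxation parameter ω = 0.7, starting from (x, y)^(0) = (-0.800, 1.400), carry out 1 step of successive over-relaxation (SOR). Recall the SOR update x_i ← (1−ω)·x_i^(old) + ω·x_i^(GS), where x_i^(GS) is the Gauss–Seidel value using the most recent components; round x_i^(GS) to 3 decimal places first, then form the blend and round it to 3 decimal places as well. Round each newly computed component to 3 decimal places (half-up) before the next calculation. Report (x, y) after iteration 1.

(-1.920, 0.252)

Iteration 1:
  x: GS value = (-10 - (-2)·1.400) / (3) = -2.400;  x ← (1−ω)·-0.800 + ω·-2.400 = -1.920
  y: GS value = (6 - (-4)·-1.920) / (7) = -0.240;  y ← (1−ω)·1.400 + ω·-0.240 = 0.252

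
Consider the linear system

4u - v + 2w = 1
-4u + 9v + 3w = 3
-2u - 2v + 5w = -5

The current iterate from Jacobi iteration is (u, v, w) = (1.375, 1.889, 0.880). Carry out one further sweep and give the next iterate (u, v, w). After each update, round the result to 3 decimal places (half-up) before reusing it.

One sweep:
  u = (1 - (-1)·1.889 - (2)·0.880) / (4) = 0.282
  v = (3 - (-4)·1.375 - (3)·0.880) / (9) = 0.651
  w = (-5 - (-2)·1.375 - (-2)·1.889) / (5) = 0.306

(0.282, 0.651, 0.306)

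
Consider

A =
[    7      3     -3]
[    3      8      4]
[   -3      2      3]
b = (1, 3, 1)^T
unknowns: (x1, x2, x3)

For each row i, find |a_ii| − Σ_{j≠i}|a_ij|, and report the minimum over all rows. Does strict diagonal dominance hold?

-2

row 1: |7| − (3+3) = 1
row 2: |8| − (3+4) = 1
row 3: |3| − (3+2) = -2
minimum over rows = -2 → not strictly diagonally dominant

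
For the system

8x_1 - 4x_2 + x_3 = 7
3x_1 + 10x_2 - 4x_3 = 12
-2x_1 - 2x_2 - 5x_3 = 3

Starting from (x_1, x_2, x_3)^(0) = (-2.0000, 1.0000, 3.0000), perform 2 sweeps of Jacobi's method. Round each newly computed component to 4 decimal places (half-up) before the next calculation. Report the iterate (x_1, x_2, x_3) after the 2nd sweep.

(2.4000, 0.8200, -2.2000)

Iteration 1:
  x_1 = (7 - (-4)·1.0000 - (1)·3.0000) / (8) = 1.0000
  x_2 = (12 - (3)·-2.0000 - (-4)·3.0000) / (10) = 3.0000
  x_3 = (3 - (-2)·-2.0000 - (-2)·1.0000) / (-5) = -0.2000
Iteration 2:
  x_1 = (7 - (-4)·3.0000 - (1)·-0.2000) / (8) = 2.4000
  x_2 = (12 - (3)·1.0000 - (-4)·-0.2000) / (10) = 0.8200
  x_3 = (3 - (-2)·1.0000 - (-2)·3.0000) / (-5) = -2.2000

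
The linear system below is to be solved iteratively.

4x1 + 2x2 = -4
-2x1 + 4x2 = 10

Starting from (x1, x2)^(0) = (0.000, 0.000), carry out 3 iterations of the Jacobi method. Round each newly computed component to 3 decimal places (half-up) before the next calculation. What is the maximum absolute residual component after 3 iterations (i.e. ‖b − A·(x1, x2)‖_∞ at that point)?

1.250

Iteration 1:
  x1 = (-4 - (2)·0.000) / (4) = -1.000
  x2 = (10 - (-2)·0.000) / (4) = 2.500
Iteration 2:
  x1 = (-4 - (2)·2.500) / (4) = -2.250
  x2 = (10 - (-2)·-1.000) / (4) = 2.000
Iteration 3:
  x1 = (-4 - (2)·2.000) / (4) = -2.000
  x2 = (10 - (-2)·-2.250) / (4) = 1.375
Residual b − A·x = (1.250, 0.500); ∞-norm = 1.250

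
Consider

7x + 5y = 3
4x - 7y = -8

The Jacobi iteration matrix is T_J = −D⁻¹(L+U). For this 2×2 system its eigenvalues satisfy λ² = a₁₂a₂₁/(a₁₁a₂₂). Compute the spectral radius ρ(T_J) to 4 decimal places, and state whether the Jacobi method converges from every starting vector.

a₁₂a₂₁/(a₁₁a₂₂) = (5)·(4) / ((7)·(-7)) = -0.408163
ρ = √|-0.408163| = √0.408163 = 0.6389
ρ < 1, so Jacobi converges

0.6389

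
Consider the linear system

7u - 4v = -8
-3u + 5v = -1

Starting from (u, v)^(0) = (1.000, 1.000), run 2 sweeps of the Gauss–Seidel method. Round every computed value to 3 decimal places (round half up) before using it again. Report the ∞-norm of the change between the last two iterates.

Iteration 1:
  u = (-8 - (-4)·1.000) / (7) = -0.571
  v = (-1 - (-3)·-0.571) / (5) = -0.543
Iteration 2:
  u = (-8 - (-4)·-0.543) / (7) = -1.453
  v = (-1 - (-3)·-1.453) / (5) = -1.072
Change: (-0.882, -0.529) → max |·| = 0.882

0.882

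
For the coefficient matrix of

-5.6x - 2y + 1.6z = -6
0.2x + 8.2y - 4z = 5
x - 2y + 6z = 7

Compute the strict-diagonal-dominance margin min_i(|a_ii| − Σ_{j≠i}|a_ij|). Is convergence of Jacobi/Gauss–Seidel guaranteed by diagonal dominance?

row 1: |-5.6| − (2+1.6) = 2
row 2: |8.2| − (0.2+4) = 4
row 3: |6| − (1+2) = 3
minimum over rows = 2 → strictly diagonally dominant (convergence guaranteed)

2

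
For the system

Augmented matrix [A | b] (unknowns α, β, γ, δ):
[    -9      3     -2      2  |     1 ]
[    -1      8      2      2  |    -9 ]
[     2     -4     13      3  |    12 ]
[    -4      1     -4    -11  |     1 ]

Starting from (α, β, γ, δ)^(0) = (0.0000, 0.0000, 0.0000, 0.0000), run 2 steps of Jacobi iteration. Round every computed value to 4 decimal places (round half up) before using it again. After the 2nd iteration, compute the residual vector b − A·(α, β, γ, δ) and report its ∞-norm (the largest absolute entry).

Iteration 1:
  α = (1 - (3)·0.0000 - (-2)·0.0000 - (2)·0.0000) / (-9) = -0.1111
  β = (-9 - (-1)·0.0000 - (2)·0.0000 - (2)·0.0000) / (8) = -1.1250
  γ = (12 - (2)·0.0000 - (-4)·0.0000 - (3)·0.0000) / (13) = 0.9231
  δ = (1 - (-4)·0.0000 - (1)·0.0000 - (-4)·0.0000) / (-11) = -0.0909
Iteration 2:
  α = (1 - (3)·-1.1250 - (-2)·0.9231 - (2)·-0.0909) / (-9) = -0.7114
  β = (-9 - (-1)·-0.1111 - (2)·0.9231 - (2)·-0.0909) / (8) = -1.3469
  γ = (12 - (2)·-0.1111 - (-4)·-1.1250 - (3)·-0.0909) / (13) = 0.6150
  δ = (1 - (-4)·-0.1111 - (1)·-1.1250 - (-4)·0.9231) / (-11) = -0.4885
Residual b − A·x = (0.8451, 0.8108, 1.5057, -3.4122); ∞-norm = 3.4122

3.4122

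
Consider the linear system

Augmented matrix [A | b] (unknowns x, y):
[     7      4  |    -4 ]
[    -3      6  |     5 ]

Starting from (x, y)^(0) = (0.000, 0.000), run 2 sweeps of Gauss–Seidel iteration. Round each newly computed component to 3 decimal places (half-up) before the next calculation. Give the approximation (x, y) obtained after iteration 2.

Iteration 1:
  x = (-4 - (4)·0.000) / (7) = -0.571
  y = (5 - (-3)·-0.571) / (6) = 0.548
Iteration 2:
  x = (-4 - (4)·0.548) / (7) = -0.885
  y = (5 - (-3)·-0.885) / (6) = 0.391

(-0.885, 0.391)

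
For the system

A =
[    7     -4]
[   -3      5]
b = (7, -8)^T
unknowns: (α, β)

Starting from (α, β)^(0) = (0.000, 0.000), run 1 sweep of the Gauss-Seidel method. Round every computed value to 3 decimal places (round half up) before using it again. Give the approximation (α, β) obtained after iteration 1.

Iteration 1:
  α = (7 - (-4)·0.000) / (7) = 1.000
  β = (-8 - (-3)·1.000) / (5) = -1.000

(1.000, -1.000)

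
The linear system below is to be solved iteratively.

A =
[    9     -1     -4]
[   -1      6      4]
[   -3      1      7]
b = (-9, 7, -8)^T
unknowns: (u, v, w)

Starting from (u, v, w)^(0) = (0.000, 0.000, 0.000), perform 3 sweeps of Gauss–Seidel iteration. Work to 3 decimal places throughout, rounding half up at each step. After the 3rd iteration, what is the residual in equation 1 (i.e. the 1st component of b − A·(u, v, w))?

Iteration 1:
  u = (-9 - (-1)·0.000 - (-4)·0.000) / (9) = -1.000
  v = (7 - (-1)·-1.000 - (4)·0.000) / (6) = 1.000
  w = (-8 - (-3)·-1.000 - (1)·1.000) / (7) = -1.714
Iteration 2:
  u = (-9 - (-1)·1.000 - (-4)·-1.714) / (9) = -1.651
  v = (7 - (-1)·-1.651 - (4)·-1.714) / (6) = 2.034
  w = (-8 - (-3)·-1.651 - (1)·2.034) / (7) = -2.141
Iteration 3:
  u = (-9 - (-1)·2.034 - (-4)·-2.141) / (9) = -1.726
  v = (7 - (-1)·-1.726 - (4)·-2.141) / (6) = 2.306
  w = (-8 - (-3)·-1.726 - (1)·2.306) / (7) = -2.212
Residual b − A·x = (-0.008, 0.286, 0.000)

-0.008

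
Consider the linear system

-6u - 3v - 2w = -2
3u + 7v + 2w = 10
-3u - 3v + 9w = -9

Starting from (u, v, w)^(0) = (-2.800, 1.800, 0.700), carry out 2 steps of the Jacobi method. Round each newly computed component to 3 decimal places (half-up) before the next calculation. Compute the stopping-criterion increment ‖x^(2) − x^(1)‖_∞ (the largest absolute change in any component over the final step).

Iteration 1:
  u = (-2 - (-3)·1.800 - (-2)·0.700) / (-6) = -0.800
  v = (10 - (3)·-2.800 - (2)·0.700) / (7) = 2.429
  w = (-9 - (-3)·-2.800 - (-3)·1.800) / (9) = -1.333
Iteration 2:
  u = (-2 - (-3)·2.429 - (-2)·-1.333) / (-6) = -0.437
  v = (10 - (3)·-0.800 - (2)·-1.333) / (7) = 2.152
  w = (-9 - (-3)·-0.800 - (-3)·2.429) / (9) = -0.457
Change: (0.363, -0.277, 0.876) → max |·| = 0.876

0.876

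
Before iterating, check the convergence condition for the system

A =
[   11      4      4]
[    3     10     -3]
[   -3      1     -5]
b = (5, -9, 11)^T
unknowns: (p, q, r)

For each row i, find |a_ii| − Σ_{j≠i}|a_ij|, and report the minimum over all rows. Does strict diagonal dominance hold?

1

row 1: |11| − (4+4) = 3
row 2: |10| − (3+3) = 4
row 3: |-5| − (3+1) = 1
minimum over rows = 1 → strictly diagonally dominant (convergence guaranteed)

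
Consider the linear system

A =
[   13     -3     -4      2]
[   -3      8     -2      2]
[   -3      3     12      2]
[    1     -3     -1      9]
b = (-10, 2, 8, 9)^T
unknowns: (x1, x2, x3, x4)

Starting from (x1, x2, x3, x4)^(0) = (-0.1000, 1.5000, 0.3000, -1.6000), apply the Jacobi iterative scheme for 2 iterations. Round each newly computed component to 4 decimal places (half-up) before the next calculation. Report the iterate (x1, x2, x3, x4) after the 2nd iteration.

Iteration 1:
  x1 = (-10 - (-3)·1.5000 - (-4)·0.3000 - (2)·-1.6000) / (13) = -0.0846
  x2 = (2 - (-3)·-0.1000 - (-2)·0.3000 - (2)·-1.6000) / (8) = 0.6875
  x3 = (8 - (-3)·-0.1000 - (3)·1.5000 - (2)·-1.6000) / (12) = 0.5333
  x4 = (9 - (1)·-0.1000 - (-3)·1.5000 - (-1)·0.3000) / (9) = 1.5444
Iteration 2:
  x1 = (-10 - (-3)·0.6875 - (-4)·0.5333 - (2)·1.5444) / (13) = -0.6841
  x2 = (2 - (-3)·-0.0846 - (-2)·0.5333 - (2)·1.5444) / (8) = -0.0345
  x3 = (8 - (-3)·-0.0846 - (3)·0.6875 - (2)·1.5444) / (12) = 0.2162
  x4 = (9 - (1)·-0.0846 - (-3)·0.6875 - (-1)·0.5333) / (9) = 1.2978

(-0.6841, -0.0345, 0.2162, 1.2978)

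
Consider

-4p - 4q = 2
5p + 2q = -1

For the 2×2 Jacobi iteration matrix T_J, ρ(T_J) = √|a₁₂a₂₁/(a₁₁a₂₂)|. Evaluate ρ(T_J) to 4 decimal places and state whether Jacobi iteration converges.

a₁₂a₂₁/(a₁₁a₂₂) = (-4)·(5) / ((-4)·(2)) = 2.500000
ρ = √|2.500000| = √2.500000 = 1.5811
ρ > 1, so Jacobi diverges

1.5811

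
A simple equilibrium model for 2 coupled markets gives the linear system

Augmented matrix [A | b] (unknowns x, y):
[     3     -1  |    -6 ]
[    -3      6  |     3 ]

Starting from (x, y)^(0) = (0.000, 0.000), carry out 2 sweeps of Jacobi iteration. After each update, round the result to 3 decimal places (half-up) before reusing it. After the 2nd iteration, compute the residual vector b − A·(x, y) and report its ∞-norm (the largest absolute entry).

1.001

Iteration 1:
  x = (-6 - (-1)·0.000) / (3) = -2.000
  y = (3 - (-3)·0.000) / (6) = 0.500
Iteration 2:
  x = (-6 - (-1)·0.500) / (3) = -1.833
  y = (3 - (-3)·-2.000) / (6) = -0.500
Residual b − A·x = (-1.001, 0.501); ∞-norm = 1.001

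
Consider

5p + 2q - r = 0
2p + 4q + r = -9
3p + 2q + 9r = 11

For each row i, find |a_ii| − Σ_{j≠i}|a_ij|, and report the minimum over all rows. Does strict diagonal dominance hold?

row 1: |5| − (2+1) = 2
row 2: |4| − (2+1) = 1
row 3: |9| − (3+2) = 4
minimum over rows = 1 → strictly diagonally dominant (convergence guaranteed)

1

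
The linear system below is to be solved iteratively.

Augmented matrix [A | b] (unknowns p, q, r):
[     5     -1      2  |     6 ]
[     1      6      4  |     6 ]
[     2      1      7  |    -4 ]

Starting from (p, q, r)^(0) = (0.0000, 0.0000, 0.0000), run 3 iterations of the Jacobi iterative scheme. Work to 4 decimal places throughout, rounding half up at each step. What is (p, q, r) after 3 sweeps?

Iteration 1:
  p = (6 - (-1)·0.0000 - (2)·0.0000) / (5) = 1.2000
  q = (6 - (1)·0.0000 - (4)·0.0000) / (6) = 1.0000
  r = (-4 - (2)·0.0000 - (1)·0.0000) / (7) = -0.5714
Iteration 2:
  p = (6 - (-1)·1.0000 - (2)·-0.5714) / (5) = 1.6286
  q = (6 - (1)·1.2000 - (4)·-0.5714) / (6) = 1.1809
  r = (-4 - (2)·1.2000 - (1)·1.0000) / (7) = -1.0571
Iteration 3:
  p = (6 - (-1)·1.1809 - (2)·-1.0571) / (5) = 1.8590
  q = (6 - (1)·1.6286 - (4)·-1.0571) / (6) = 1.4333
  r = (-4 - (2)·1.6286 - (1)·1.1809) / (7) = -1.2054

(1.8590, 1.4333, -1.2054)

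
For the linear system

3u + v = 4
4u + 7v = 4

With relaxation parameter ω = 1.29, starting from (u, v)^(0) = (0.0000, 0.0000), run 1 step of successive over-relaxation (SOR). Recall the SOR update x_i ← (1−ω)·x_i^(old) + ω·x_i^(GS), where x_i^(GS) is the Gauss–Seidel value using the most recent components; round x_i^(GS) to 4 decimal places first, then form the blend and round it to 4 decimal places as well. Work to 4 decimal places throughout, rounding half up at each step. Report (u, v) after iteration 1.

Iteration 1:
  u: GS value = (4 - (1)·0.0000) / (3) = 1.3333;  u ← (1−ω)·0.0000 + ω·1.3333 = 1.7200
  v: GS value = (4 - (4)·1.7200) / (7) = -0.4114;  v ← (1−ω)·0.0000 + ω·-0.4114 = -0.5307

(1.7200, -0.5307)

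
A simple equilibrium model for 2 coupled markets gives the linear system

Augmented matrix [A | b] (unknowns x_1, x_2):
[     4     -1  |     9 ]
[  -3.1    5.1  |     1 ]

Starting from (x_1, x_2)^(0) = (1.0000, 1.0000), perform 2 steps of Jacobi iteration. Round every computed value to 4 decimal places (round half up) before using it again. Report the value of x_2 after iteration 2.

Iteration 1:
  x_1 = (9 - (-1)·1.0000) / (4) = 2.5000
  x_2 = (1 - (-3.1)·1.0000) / (5.1) = 0.8039
Iteration 2:
  x_1 = (9 - (-1)·0.8039) / (4) = 2.4510
  x_2 = (1 - (-3.1)·2.5000) / (5.1) = 1.7157

1.7157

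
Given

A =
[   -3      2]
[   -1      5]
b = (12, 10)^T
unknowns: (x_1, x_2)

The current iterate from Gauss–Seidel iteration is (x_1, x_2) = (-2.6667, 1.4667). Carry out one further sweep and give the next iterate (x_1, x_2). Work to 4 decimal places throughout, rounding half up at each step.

One sweep:
  x_1 = (12 - (2)·1.4667) / (-3) = -3.0222
  x_2 = (10 - (-1)·-3.0222) / (5) = 1.3956

(-3.0222, 1.3956)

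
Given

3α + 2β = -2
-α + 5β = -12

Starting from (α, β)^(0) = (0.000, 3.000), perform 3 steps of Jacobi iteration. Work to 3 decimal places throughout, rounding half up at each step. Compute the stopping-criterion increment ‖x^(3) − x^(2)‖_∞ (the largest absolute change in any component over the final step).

0.720

Iteration 1:
  α = (-2 - (2)·3.000) / (3) = -2.667
  β = (-12 - (-1)·0.000) / (5) = -2.400
Iteration 2:
  α = (-2 - (2)·-2.400) / (3) = 0.933
  β = (-12 - (-1)·-2.667) / (5) = -2.933
Iteration 3:
  α = (-2 - (2)·-2.933) / (3) = 1.289
  β = (-12 - (-1)·0.933) / (5) = -2.213
Change: (0.356, 0.720) → max |·| = 0.720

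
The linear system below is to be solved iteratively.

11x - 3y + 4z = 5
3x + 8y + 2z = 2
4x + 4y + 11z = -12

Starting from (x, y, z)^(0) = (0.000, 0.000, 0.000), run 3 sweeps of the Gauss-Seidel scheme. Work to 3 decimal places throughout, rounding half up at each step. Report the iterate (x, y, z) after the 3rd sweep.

(1.064, 0.229, -1.561)

Iteration 1:
  x = (5 - (-3)·0.000 - (4)·0.000) / (11) = 0.455
  y = (2 - (3)·0.455 - (2)·0.000) / (8) = 0.079
  z = (-12 - (4)·0.455 - (4)·0.079) / (11) = -1.285
Iteration 2:
  x = (5 - (-3)·0.079 - (4)·-1.285) / (11) = 0.943
  y = (2 - (3)·0.943 - (2)·-1.285) / (8) = 0.218
  z = (-12 - (4)·0.943 - (4)·0.218) / (11) = -1.513
Iteration 3:
  x = (5 - (-3)·0.218 - (4)·-1.513) / (11) = 1.064
  y = (2 - (3)·1.064 - (2)·-1.513) / (8) = 0.229
  z = (-12 - (4)·1.064 - (4)·0.229) / (11) = -1.561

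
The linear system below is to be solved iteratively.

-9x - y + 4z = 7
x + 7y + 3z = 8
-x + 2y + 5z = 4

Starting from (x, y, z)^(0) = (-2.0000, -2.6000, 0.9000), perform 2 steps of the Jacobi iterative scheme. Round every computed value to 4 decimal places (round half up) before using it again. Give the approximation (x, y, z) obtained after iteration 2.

(-0.2537, 0.5384, 0.3651)

Iteration 1:
  x = (7 - (-1)·-2.6000 - (4)·0.9000) / (-9) = -0.0889
  y = (8 - (1)·-2.0000 - (3)·0.9000) / (7) = 1.0429
  z = (4 - (-1)·-2.0000 - (2)·-2.6000) / (5) = 1.4400
Iteration 2:
  x = (7 - (-1)·1.0429 - (4)·1.4400) / (-9) = -0.2537
  y = (8 - (1)·-0.0889 - (3)·1.4400) / (7) = 0.5384
  z = (4 - (-1)·-0.0889 - (2)·1.0429) / (5) = 0.3651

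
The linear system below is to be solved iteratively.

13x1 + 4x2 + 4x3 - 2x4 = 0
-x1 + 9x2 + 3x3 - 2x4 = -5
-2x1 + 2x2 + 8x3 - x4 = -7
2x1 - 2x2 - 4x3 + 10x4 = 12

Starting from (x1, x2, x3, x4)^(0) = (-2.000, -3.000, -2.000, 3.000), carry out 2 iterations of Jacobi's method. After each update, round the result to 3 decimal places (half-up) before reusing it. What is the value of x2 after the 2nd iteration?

-0.206

Iteration 1:
  x1 = (0 - (4)·-3.000 - (4)·-2.000 - (-2)·3.000) / (13) = 2.000
  x2 = (-5 - (-1)·-2.000 - (3)·-2.000 - (-2)·3.000) / (9) = 0.556
  x3 = (-7 - (-2)·-2.000 - (2)·-3.000 - (-1)·3.000) / (8) = -0.250
  x4 = (12 - (2)·-2.000 - (-2)·-3.000 - (-4)·-2.000) / (10) = 0.200
Iteration 2:
  x1 = (0 - (4)·0.556 - (4)·-0.250 - (-2)·0.200) / (13) = -0.063
  x2 = (-5 - (-1)·2.000 - (3)·-0.250 - (-2)·0.200) / (9) = -0.206
  x3 = (-7 - (-2)·2.000 - (2)·0.556 - (-1)·0.200) / (8) = -0.489
  x4 = (12 - (2)·2.000 - (-2)·0.556 - (-4)·-0.250) / (10) = 0.811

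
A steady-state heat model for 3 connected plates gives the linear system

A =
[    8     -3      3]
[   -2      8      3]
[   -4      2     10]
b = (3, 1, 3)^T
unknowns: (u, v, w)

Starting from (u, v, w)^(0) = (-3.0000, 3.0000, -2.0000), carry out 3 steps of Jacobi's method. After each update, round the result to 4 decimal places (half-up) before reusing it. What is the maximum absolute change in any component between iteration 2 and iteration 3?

Iteration 1:
  u = (3 - (-3)·3.0000 - (3)·-2.0000) / (8) = 2.2500
  v = (1 - (-2)·-3.0000 - (3)·-2.0000) / (8) = 0.1250
  w = (3 - (-4)·-3.0000 - (2)·3.0000) / (10) = -1.5000
Iteration 2:
  u = (3 - (-3)·0.1250 - (3)·-1.5000) / (8) = 0.9844
  v = (1 - (-2)·2.2500 - (3)·-1.5000) / (8) = 1.2500
  w = (3 - (-4)·2.2500 - (2)·0.1250) / (10) = 1.1750
Iteration 3:
  u = (3 - (-3)·1.2500 - (3)·1.1750) / (8) = 0.4031
  v = (1 - (-2)·0.9844 - (3)·1.1750) / (8) = -0.0695
  w = (3 - (-4)·0.9844 - (2)·1.2500) / (10) = 0.4438
Change: (-0.5813, -1.3195, -0.7312) → max |·| = 1.3195

1.3195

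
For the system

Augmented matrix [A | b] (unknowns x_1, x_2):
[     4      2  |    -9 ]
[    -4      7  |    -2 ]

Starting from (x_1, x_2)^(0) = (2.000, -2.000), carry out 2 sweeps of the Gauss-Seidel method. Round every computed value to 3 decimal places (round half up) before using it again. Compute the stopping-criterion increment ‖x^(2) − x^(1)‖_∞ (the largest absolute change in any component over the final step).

0.500

Iteration 1:
  x_1 = (-9 - (2)·-2.000) / (4) = -1.250
  x_2 = (-2 - (-4)·-1.250) / (7) = -1.000
Iteration 2:
  x_1 = (-9 - (2)·-1.000) / (4) = -1.750
  x_2 = (-2 - (-4)·-1.750) / (7) = -1.286
Change: (-0.500, -0.286) → max |·| = 0.500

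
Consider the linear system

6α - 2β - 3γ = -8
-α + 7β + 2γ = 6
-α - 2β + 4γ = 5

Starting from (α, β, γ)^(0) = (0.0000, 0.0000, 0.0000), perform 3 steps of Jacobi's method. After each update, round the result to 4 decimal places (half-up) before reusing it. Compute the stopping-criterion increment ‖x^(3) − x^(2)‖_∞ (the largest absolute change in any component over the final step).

Iteration 1:
  α = (-8 - (-2)·0.0000 - (-3)·0.0000) / (6) = -1.3333
  β = (6 - (-1)·0.0000 - (2)·0.0000) / (7) = 0.8571
  γ = (5 - (-1)·0.0000 - (-2)·0.0000) / (4) = 1.2500
Iteration 2:
  α = (-8 - (-2)·0.8571 - (-3)·1.2500) / (6) = -0.4226
  β = (6 - (-1)·-1.3333 - (2)·1.2500) / (7) = 0.3095
  γ = (5 - (-1)·-1.3333 - (-2)·0.8571) / (4) = 1.3452
Iteration 3:
  α = (-8 - (-2)·0.3095 - (-3)·1.3452) / (6) = -0.5576
  β = (6 - (-1)·-0.4226 - (2)·1.3452) / (7) = 0.4124
  γ = (5 - (-1)·-0.4226 - (-2)·0.3095) / (4) = 1.2991
Change: (-0.1350, 0.1029, -0.0461) → max |·| = 0.1350

0.1350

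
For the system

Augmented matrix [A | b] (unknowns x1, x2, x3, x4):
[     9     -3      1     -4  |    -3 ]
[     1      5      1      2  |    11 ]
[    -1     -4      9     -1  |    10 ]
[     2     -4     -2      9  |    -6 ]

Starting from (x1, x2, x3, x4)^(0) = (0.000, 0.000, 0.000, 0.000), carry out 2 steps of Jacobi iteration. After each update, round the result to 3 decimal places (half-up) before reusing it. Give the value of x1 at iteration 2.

Iteration 1:
  x1 = (-3 - (-3)·0.000 - (1)·0.000 - (-4)·0.000) / (9) = -0.333
  x2 = (11 - (1)·0.000 - (1)·0.000 - (2)·0.000) / (5) = 2.200
  x3 = (10 - (-1)·0.000 - (-4)·0.000 - (-1)·0.000) / (9) = 1.111
  x4 = (-6 - (2)·0.000 - (-4)·0.000 - (-2)·0.000) / (9) = -0.667
Iteration 2:
  x1 = (-3 - (-3)·2.200 - (1)·1.111 - (-4)·-0.667) / (9) = -0.020
  x2 = (11 - (1)·-0.333 - (1)·1.111 - (2)·-0.667) / (5) = 2.311
  x3 = (10 - (-1)·-0.333 - (-4)·2.200 - (-1)·-0.667) / (9) = 1.978
  x4 = (-6 - (2)·-0.333 - (-4)·2.200 - (-2)·1.111) / (9) = 0.632

-0.020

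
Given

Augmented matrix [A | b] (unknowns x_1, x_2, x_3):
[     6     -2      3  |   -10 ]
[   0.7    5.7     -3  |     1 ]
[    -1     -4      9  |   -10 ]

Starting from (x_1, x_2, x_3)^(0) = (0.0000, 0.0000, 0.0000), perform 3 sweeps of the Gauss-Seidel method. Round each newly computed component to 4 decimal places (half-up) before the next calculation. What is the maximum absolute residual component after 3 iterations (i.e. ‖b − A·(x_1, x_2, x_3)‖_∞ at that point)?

0.1769

Iteration 1:
  x_1 = (-10 - (-2)·0.0000 - (3)·0.0000) / (6) = -1.6667
  x_2 = (1 - (0.7)·-1.6667 - (-3)·0.0000) / (5.7) = 0.3801
  x_3 = (-10 - (-1)·-1.6667 - (-4)·0.3801) / (9) = -1.1274
Iteration 2:
  x_1 = (-10 - (-2)·0.3801 - (3)·-1.1274) / (6) = -0.9763
  x_2 = (1 - (0.7)·-0.9763 - (-3)·-1.1274) / (5.7) = -0.2980
  x_3 = (-10 - (-1)·-0.9763 - (-4)·-0.2980) / (9) = -1.3520
Iteration 3:
  x_1 = (-10 - (-2)·-0.2980 - (3)·-1.3520) / (6) = -1.0900
  x_2 = (1 - (0.7)·-1.0900 - (-3)·-1.3520) / (5.7) = -0.4023
  x_3 = (-10 - (-1)·-1.0900 - (-4)·-0.4023) / (9) = -1.4110
Residual b − A·x = (-0.0316, -0.1769, -0.0002); ∞-norm = 0.1769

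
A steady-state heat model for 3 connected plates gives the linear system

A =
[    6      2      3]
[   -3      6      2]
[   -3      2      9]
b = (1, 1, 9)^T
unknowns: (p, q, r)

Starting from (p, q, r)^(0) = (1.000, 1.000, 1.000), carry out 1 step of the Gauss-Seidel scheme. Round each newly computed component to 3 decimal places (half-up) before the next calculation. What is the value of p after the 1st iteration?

-0.667

Iteration 1:
  p = (1 - (2)·1.000 - (3)·1.000) / (6) = -0.667
  q = (1 - (-3)·-0.667 - (2)·1.000) / (6) = -0.500
  r = (9 - (-3)·-0.667 - (2)·-0.500) / (9) = 0.889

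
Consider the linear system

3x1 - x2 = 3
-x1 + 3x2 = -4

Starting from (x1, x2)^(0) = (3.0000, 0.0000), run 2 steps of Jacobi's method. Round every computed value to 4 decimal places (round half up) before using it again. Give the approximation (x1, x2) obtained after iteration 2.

(0.8889, -1.0000)

Iteration 1:
  x1 = (3 - (-1)·0.0000) / (3) = 1.0000
  x2 = (-4 - (-1)·3.0000) / (3) = -0.3333
Iteration 2:
  x1 = (3 - (-1)·-0.3333) / (3) = 0.8889
  x2 = (-4 - (-1)·1.0000) / (3) = -1.0000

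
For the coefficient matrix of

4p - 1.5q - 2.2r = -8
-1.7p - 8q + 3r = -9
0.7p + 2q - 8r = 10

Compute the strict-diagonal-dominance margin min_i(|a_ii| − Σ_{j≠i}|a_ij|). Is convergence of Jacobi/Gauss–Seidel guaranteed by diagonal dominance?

row 1: |4| − (1.5+2.2) = 0.3
row 2: |-8| − (1.7+3) = 3.3
row 3: |-8| − (0.7+2) = 5.3
minimum over rows = 0.3 → strictly diagonally dominant (convergence guaranteed)

0.3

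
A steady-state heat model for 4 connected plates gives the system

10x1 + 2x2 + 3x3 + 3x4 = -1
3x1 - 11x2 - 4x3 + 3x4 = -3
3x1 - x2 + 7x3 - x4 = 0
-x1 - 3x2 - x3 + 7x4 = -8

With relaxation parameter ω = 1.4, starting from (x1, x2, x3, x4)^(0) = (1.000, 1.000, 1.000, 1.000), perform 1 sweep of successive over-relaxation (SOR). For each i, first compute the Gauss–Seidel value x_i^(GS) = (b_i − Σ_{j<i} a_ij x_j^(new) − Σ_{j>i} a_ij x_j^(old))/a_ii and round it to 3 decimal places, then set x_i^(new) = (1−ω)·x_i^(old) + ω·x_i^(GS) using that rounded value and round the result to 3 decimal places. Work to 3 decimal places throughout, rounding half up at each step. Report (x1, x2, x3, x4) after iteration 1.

(-1.660, -0.779, 0.640, -2.671)

Iteration 1:
  x1: GS value = (-1 - (2)·1.000 - (3)·1.000 - (3)·1.000) / (10) = -0.900;  x1 ← (1−ω)·1.000 + ω·-0.900 = -1.660
  x2: GS value = (-3 - (3)·-1.660 - (-4)·1.000 - (3)·1.000) / (-11) = -0.271;  x2 ← (1−ω)·1.000 + ω·-0.271 = -0.779
  x3: GS value = (0 - (3)·-1.660 - (-1)·-0.779 - (-1)·1.000) / (7) = 0.743;  x3 ← (1−ω)·1.000 + ω·0.743 = 0.640
  x4: GS value = (-8 - (-1)·-1.660 - (-3)·-0.779 - (-1)·0.640) / (7) = -1.622;  x4 ← (1−ω)·1.000 + ω·-1.622 = -2.671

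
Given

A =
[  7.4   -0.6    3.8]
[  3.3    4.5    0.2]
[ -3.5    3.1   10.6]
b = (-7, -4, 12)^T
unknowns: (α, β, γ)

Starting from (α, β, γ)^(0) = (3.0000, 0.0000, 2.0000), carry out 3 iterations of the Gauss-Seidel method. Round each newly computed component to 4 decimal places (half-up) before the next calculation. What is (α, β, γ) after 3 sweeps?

(-1.3686, 0.0789, 0.6571)

Iteration 1:
  α = (-7 - (-0.6)·0.0000 - (3.8)·2.0000) / (7.4) = -1.9730
  β = (-4 - (3.3)·-1.9730 - (0.2)·2.0000) / (4.5) = 0.4691
  γ = (12 - (-3.5)·-1.9730 - (3.1)·0.4691) / (10.6) = 0.3434
Iteration 2:
  α = (-7 - (-0.6)·0.4691 - (3.8)·0.3434) / (7.4) = -1.0843
  β = (-4 - (3.3)·-1.0843 - (0.2)·0.3434) / (4.5) = -0.1090
  γ = (12 - (-3.5)·-1.0843 - (3.1)·-0.1090) / (10.6) = 0.8059
Iteration 3:
  α = (-7 - (-0.6)·-0.1090 - (3.8)·0.8059) / (7.4) = -1.3686
  β = (-4 - (3.3)·-1.3686 - (0.2)·0.8059) / (4.5) = 0.0789
  γ = (12 - (-3.5)·-1.3686 - (3.1)·0.0789) / (10.6) = 0.6571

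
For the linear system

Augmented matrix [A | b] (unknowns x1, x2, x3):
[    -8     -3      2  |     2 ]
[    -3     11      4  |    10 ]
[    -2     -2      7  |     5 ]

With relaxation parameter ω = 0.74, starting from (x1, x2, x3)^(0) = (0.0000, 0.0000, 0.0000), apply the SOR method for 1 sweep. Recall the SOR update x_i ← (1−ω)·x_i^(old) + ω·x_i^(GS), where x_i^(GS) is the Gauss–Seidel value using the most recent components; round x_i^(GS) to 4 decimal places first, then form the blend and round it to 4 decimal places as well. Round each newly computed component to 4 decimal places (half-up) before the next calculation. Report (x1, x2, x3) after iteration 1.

(-0.1850, 0.6354, 0.6238)

Iteration 1:
  x1: GS value = (2 - (-3)·0.0000 - (2)·0.0000) / (-8) = -0.2500;  x1 ← (1−ω)·0.0000 + ω·-0.2500 = -0.1850
  x2: GS value = (10 - (-3)·-0.1850 - (4)·0.0000) / (11) = 0.8586;  x2 ← (1−ω)·0.0000 + ω·0.8586 = 0.6354
  x3: GS value = (5 - (-2)·-0.1850 - (-2)·0.6354) / (7) = 0.8430;  x3 ← (1−ω)·0.0000 + ω·0.8430 = 0.6238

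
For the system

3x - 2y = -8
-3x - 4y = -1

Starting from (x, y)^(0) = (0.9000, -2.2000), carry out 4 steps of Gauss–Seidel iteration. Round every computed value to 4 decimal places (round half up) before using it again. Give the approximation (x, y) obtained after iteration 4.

Iteration 1:
  x = (-8 - (-2)·-2.2000) / (3) = -4.1333
  y = (-1 - (-3)·-4.1333) / (-4) = 3.3500
Iteration 2:
  x = (-8 - (-2)·3.3500) / (3) = -0.4333
  y = (-1 - (-3)·-0.4333) / (-4) = 0.5750
Iteration 3:
  x = (-8 - (-2)·0.5750) / (3) = -2.2833
  y = (-1 - (-3)·-2.2833) / (-4) = 1.9625
Iteration 4:
  x = (-8 - (-2)·1.9625) / (3) = -1.3583
  y = (-1 - (-3)·-1.3583) / (-4) = 1.2687

(-1.3583, 1.2687)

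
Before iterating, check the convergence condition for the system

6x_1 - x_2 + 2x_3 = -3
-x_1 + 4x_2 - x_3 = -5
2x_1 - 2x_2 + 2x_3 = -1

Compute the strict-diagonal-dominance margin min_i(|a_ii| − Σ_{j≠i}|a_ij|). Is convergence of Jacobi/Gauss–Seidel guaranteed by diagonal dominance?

-2

row 1: |6| − (1+2) = 3
row 2: |4| − (1+1) = 2
row 3: |2| − (2+2) = -2
minimum over rows = -2 → not strictly diagonally dominant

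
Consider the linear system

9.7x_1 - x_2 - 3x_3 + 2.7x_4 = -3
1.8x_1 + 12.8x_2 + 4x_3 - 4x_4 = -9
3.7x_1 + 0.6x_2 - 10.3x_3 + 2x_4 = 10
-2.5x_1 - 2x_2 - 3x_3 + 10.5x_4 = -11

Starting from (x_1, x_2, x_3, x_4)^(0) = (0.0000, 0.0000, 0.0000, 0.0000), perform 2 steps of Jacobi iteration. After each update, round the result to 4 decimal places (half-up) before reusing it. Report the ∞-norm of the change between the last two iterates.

Iteration 1:
  x_1 = (-3 - (-1)·0.0000 - (-3)·0.0000 - (2.7)·0.0000) / (9.7) = -0.3093
  x_2 = (-9 - (1.8)·0.0000 - (4)·0.0000 - (-4)·0.0000) / (12.8) = -0.7031
  x_3 = (10 - (3.7)·0.0000 - (0.6)·0.0000 - (2)·0.0000) / (-10.3) = -0.9709
  x_4 = (-11 - (-2.5)·0.0000 - (-2)·0.0000 - (-3)·0.0000) / (10.5) = -1.0476
Iteration 2:
  x_1 = (-3 - (-1)·-0.7031 - (-3)·-0.9709 - (2.7)·-1.0476) / (9.7) = -0.3904
  x_2 = (-9 - (1.8)·-0.3093 - (4)·-0.9709 - (-4)·-1.0476) / (12.8) = -0.6836
  x_3 = (10 - (3.7)·-0.3093 - (0.6)·-0.7031 - (2)·-1.0476) / (-10.3) = -1.3264
  x_4 = (-11 - (-2.5)·-0.3093 - (-2)·-0.7031 - (-3)·-0.9709) / (10.5) = -1.5326
Change: (-0.0811, 0.0195, -0.3555, -0.4850) → max |·| = 0.4850

0.4850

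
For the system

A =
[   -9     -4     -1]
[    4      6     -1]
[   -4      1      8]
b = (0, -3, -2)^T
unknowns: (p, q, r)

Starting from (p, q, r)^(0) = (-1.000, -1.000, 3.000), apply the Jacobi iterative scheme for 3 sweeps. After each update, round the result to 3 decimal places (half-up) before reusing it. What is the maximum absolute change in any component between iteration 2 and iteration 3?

Iteration 1:
  p = (0 - (-4)·-1.000 - (-1)·3.000) / (-9) = 0.111
  q = (-3 - (4)·-1.000 - (-1)·3.000) / (6) = 0.667
  r = (-2 - (-4)·-1.000 - (1)·-1.000) / (8) = -0.625
Iteration 2:
  p = (0 - (-4)·0.667 - (-1)·-0.625) / (-9) = -0.227
  q = (-3 - (4)·0.111 - (-1)·-0.625) / (6) = -0.678
  r = (-2 - (-4)·0.111 - (1)·0.667) / (8) = -0.278
Iteration 3:
  p = (0 - (-4)·-0.678 - (-1)·-0.278) / (-9) = 0.332
  q = (-3 - (4)·-0.227 - (-1)·-0.278) / (6) = -0.395
  r = (-2 - (-4)·-0.227 - (1)·-0.678) / (8) = -0.279
Change: (0.559, 0.283, -0.001) → max |·| = 0.559

0.559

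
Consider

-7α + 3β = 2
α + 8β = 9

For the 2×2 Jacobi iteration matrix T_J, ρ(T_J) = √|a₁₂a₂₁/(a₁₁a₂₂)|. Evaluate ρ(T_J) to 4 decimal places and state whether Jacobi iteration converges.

0.2315

a₁₂a₂₁/(a₁₁a₂₂) = (3)·(1) / ((-7)·(8)) = -0.053571
ρ = √|-0.053571| = √0.053571 = 0.2315
ρ < 1, so Jacobi converges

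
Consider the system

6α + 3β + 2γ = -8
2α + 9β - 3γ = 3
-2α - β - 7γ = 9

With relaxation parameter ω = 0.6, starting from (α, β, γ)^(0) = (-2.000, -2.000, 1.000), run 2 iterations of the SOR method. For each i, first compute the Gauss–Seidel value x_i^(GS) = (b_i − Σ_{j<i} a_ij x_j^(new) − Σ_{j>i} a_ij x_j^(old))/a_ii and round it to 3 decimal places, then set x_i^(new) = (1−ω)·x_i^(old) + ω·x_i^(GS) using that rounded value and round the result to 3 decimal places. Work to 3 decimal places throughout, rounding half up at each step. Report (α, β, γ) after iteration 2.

Iteration 1:
  α: GS value = (-8 - (3)·-2.000 - (2)·1.000) / (6) = -0.667;  α ← (1−ω)·-2.000 + ω·-0.667 = -1.200
  β: GS value = (3 - (2)·-1.200 - (-3)·1.000) / (9) = 0.933;  β ← (1−ω)·-2.000 + ω·0.933 = -0.240
  γ: GS value = (9 - (-2)·-1.200 - (-1)·-0.240) / (-7) = -0.909;  γ ← (1−ω)·1.000 + ω·-0.909 = -0.145
Iteration 2:
  α: GS value = (-8 - (3)·-0.240 - (2)·-0.145) / (6) = -1.165;  α ← (1−ω)·-1.200 + ω·-1.165 = -1.179
  β: GS value = (3 - (2)·-1.179 - (-3)·-0.145) / (9) = 0.547;  β ← (1−ω)·-0.240 + ω·0.547 = 0.232
  γ: GS value = (9 - (-2)·-1.179 - (-1)·0.232) / (-7) = -0.982;  γ ← (1−ω)·-0.145 + ω·-0.982 = -0.647

(-1.179, 0.232, -0.647)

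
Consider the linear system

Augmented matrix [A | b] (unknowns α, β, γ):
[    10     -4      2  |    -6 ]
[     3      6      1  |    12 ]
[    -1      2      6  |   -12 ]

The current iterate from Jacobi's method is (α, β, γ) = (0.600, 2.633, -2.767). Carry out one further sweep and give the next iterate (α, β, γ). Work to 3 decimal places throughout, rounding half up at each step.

One sweep:
  α = (-6 - (-4)·2.633 - (2)·-2.767) / (10) = 1.007
  β = (12 - (3)·0.600 - (1)·-2.767) / (6) = 2.161
  γ = (-12 - (-1)·0.600 - (2)·2.633) / (6) = -2.778

(1.007, 2.161, -2.778)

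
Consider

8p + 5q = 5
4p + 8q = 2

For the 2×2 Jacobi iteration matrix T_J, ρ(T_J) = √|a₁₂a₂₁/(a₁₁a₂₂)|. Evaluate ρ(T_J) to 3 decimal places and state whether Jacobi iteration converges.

a₁₂a₂₁/(a₁₁a₂₂) = (5)·(4) / ((8)·(8)) = 0.312500
ρ = √|0.312500| = √0.312500 = 0.559
ρ < 1, so Jacobi converges

0.559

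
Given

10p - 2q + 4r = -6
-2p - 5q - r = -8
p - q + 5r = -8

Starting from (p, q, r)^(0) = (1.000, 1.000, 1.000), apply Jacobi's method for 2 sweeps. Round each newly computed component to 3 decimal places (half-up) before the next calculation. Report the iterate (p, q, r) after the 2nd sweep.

Iteration 1:
  p = (-6 - (-2)·1.000 - (4)·1.000) / (10) = -0.800
  q = (-8 - (-2)·1.000 - (-1)·1.000) / (-5) = 1.000
  r = (-8 - (1)·1.000 - (-1)·1.000) / (5) = -1.600
Iteration 2:
  p = (-6 - (-2)·1.000 - (4)·-1.600) / (10) = 0.240
  q = (-8 - (-2)·-0.800 - (-1)·-1.600) / (-5) = 2.240
  r = (-8 - (1)·-0.800 - (-1)·1.000) / (5) = -1.240

(0.240, 2.240, -1.240)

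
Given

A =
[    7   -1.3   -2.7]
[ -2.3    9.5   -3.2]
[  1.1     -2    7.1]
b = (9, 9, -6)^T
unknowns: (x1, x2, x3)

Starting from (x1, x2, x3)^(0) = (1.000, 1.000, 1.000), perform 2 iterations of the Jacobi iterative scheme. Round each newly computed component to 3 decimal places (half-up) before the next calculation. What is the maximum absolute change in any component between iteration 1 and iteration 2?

0.565

Iteration 1:
  x1 = (9 - (-1.3)·1.000 - (-2.7)·1.000) / (7) = 1.857
  x2 = (9 - (-2.3)·1.000 - (-3.2)·1.000) / (9.5) = 1.526
  x3 = (-6 - (1.1)·1.000 - (-2)·1.000) / (7.1) = -0.718
Iteration 2:
  x1 = (9 - (-1.3)·1.526 - (-2.7)·-0.718) / (7) = 1.292
  x2 = (9 - (-2.3)·1.857 - (-3.2)·-0.718) / (9.5) = 1.155
  x3 = (-6 - (1.1)·1.857 - (-2)·1.526) / (7.1) = -0.703
Change: (-0.565, -0.371, 0.015) → max |·| = 0.565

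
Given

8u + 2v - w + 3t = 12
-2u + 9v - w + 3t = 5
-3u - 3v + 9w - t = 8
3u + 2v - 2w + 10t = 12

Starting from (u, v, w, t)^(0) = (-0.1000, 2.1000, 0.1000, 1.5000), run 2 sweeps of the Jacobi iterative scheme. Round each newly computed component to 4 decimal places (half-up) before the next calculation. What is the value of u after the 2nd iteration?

1.3929

Iteration 1:
  u = (12 - (2)·2.1000 - (-1)·0.1000 - (3)·1.5000) / (8) = 0.4250
  v = (5 - (-2)·-0.1000 - (-1)·0.1000 - (3)·1.5000) / (9) = 0.0444
  w = (8 - (-3)·-0.1000 - (-3)·2.1000 - (-1)·1.5000) / (9) = 1.7222
  t = (12 - (3)·-0.1000 - (2)·2.1000 - (-2)·0.1000) / (10) = 0.8300
Iteration 2:
  u = (12 - (2)·0.0444 - (-1)·1.7222 - (3)·0.8300) / (8) = 1.3929
  v = (5 - (-2)·0.4250 - (-1)·1.7222 - (3)·0.8300) / (9) = 0.5647
  w = (8 - (-3)·0.4250 - (-3)·0.0444 - (-1)·0.8300) / (9) = 1.1376
  t = (12 - (3)·0.4250 - (2)·0.0444 - (-2)·1.7222) / (10) = 1.4081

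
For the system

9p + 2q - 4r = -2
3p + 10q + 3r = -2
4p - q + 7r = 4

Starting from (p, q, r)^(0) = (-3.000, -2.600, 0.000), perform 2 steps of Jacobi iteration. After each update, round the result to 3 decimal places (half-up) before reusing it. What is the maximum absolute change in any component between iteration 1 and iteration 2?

1.581

Iteration 1:
  p = (-2 - (2)·-2.600 - (-4)·0.000) / (9) = 0.356
  q = (-2 - (3)·-3.000 - (3)·0.000) / (10) = 0.700
  r = (4 - (4)·-3.000 - (-1)·-2.600) / (7) = 1.914
Iteration 2:
  p = (-2 - (2)·0.700 - (-4)·1.914) / (9) = 0.473
  q = (-2 - (3)·0.356 - (3)·1.914) / (10) = -0.881
  r = (4 - (4)·0.356 - (-1)·0.700) / (7) = 0.468
Change: (0.117, -1.581, -1.446) → max |·| = 1.581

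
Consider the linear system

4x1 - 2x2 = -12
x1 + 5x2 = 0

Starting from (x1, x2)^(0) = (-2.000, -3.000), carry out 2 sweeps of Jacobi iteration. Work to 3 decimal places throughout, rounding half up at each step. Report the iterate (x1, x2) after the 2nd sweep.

(-2.800, 0.900)

Iteration 1:
  x1 = (-12 - (-2)·-3.000) / (4) = -4.500
  x2 = (0 - (1)·-2.000) / (5) = 0.400
Iteration 2:
  x1 = (-12 - (-2)·0.400) / (4) = -2.800
  x2 = (0 - (1)·-4.500) / (5) = 0.900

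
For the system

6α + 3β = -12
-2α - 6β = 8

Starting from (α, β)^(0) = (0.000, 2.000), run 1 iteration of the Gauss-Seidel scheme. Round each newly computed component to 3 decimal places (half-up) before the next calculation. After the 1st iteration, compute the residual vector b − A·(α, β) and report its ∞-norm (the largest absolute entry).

6.999

Iteration 1:
  α = (-12 - (3)·2.000) / (6) = -3.000
  β = (8 - (-2)·-3.000) / (-6) = -0.333
Residual b − A·x = (6.999, 0.002); ∞-norm = 6.999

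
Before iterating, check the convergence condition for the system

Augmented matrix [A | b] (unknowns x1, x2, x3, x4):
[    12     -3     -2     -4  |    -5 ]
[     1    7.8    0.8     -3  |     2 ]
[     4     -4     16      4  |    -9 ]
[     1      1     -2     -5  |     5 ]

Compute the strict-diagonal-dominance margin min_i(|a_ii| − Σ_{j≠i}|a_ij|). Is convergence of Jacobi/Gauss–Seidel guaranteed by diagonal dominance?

row 1: |12| − (3+2+4) = 3
row 2: |7.8| − (1+0.8+3) = 3
row 3: |16| − (4+4+4) = 4
row 4: |-5| − (1+1+2) = 1
minimum over rows = 1 → strictly diagonally dominant (convergence guaranteed)

1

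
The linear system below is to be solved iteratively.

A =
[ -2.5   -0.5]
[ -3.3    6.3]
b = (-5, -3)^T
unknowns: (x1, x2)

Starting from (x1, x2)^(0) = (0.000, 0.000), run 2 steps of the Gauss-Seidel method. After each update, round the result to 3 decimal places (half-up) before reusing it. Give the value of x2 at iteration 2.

Iteration 1:
  x1 = (-5 - (-0.5)·0.000) / (-2.5) = 2.000
  x2 = (-3 - (-3.3)·2.000) / (6.3) = 0.571
Iteration 2:
  x1 = (-5 - (-0.5)·0.571) / (-2.5) = 1.886
  x2 = (-3 - (-3.3)·1.886) / (6.3) = 0.512

0.512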